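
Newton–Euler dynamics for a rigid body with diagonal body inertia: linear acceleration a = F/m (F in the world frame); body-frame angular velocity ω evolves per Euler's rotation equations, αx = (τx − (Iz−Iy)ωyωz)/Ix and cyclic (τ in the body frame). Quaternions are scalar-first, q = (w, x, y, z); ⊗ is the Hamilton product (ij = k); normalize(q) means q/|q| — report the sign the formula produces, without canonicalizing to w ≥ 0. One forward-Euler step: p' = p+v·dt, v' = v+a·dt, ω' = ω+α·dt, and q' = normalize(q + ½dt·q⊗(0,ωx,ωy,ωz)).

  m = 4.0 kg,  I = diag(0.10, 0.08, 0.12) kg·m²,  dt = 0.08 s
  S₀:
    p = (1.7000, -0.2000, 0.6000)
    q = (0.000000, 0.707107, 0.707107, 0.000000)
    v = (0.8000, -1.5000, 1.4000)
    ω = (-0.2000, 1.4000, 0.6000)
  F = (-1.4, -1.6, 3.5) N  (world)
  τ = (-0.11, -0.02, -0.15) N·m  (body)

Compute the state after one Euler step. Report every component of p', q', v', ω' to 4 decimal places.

a = (-0.3500, -0.4000, 0.8750)
p + v·dt = (1.7640, -0.3200, 0.7120)
new velocity v' = (0.7720, -1.5320, 1.4700)
precession coupling ω×(Iω) = (0.0336, 0.0024, 0.0056)
angular accel α = (-1.4360, -0.2800, -1.2967)
new body rate ω' = (-0.3149, 1.3776, 0.4963)
Hamilton product q⊗(0,ω) = (-0.8485284, 0.4242642, -0.4242642, 1.1313712)
q + ½dt·q⊗(0,ω), renormalized = (-0.0339, 0.7227, 0.6888, 0.0452)

p' = (1.7640, -0.3200, 0.7120)
q' = (-0.0339, 0.7227, 0.6888, 0.0452)
v' = (0.7720, -1.5320, 1.4700)
ω' = (-0.3149, 1.3776, 0.4963)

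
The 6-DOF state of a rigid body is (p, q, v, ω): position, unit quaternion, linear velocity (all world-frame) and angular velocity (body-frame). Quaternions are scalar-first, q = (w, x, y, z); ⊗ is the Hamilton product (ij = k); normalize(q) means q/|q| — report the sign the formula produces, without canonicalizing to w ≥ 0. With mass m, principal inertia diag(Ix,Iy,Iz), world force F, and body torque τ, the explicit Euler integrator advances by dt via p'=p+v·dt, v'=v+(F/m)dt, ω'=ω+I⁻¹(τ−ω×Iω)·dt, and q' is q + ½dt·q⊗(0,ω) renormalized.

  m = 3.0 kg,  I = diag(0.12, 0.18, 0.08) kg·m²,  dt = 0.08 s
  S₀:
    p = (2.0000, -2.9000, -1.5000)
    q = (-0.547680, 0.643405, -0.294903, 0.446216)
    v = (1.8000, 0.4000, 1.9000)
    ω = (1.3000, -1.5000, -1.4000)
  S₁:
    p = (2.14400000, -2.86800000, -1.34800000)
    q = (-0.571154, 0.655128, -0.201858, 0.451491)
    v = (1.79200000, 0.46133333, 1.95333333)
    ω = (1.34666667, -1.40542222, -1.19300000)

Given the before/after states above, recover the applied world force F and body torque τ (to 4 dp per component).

F = (-0.3000, 2.3000, 2.0000)
τ = (-0.1400, 0.1400, 0.0900)

ω₁ − ω₀ = (0.04666667, 0.09457778, 0.20700000)
precession coupling = (-0.2100, -0.0728, -0.1170)
applied torque τ = (-0.1400, 0.1400, 0.0900)
velocity change Δv = (-0.00800000, 0.06133333, 0.05333333)
m·(v₁−v₀)/dt = (-0.3000, 2.3000, 2.0000)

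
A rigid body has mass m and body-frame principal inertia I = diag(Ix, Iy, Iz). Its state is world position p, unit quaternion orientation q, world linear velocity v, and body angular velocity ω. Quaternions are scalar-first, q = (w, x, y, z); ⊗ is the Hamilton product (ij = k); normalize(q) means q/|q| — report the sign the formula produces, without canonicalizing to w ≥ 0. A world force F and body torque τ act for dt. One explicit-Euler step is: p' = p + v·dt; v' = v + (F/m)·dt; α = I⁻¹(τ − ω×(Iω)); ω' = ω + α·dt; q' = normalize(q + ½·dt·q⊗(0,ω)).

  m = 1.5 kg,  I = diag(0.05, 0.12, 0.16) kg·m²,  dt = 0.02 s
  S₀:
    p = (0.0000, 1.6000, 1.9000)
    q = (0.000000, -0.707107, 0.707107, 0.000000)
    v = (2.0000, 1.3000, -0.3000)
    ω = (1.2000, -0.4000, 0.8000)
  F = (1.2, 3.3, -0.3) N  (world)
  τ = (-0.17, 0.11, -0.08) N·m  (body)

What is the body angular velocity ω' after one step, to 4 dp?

ω' = (1.1371, -0.3641, 0.7942)

precession coupling ω×(Iω) = (-0.0128, -0.1056, -0.0336)
α = I⁻¹(τ − ω×Iω) = (-3.1440, 1.7967, -0.2900)
new body rate ω' = (1.1371, -0.3641, 0.7942)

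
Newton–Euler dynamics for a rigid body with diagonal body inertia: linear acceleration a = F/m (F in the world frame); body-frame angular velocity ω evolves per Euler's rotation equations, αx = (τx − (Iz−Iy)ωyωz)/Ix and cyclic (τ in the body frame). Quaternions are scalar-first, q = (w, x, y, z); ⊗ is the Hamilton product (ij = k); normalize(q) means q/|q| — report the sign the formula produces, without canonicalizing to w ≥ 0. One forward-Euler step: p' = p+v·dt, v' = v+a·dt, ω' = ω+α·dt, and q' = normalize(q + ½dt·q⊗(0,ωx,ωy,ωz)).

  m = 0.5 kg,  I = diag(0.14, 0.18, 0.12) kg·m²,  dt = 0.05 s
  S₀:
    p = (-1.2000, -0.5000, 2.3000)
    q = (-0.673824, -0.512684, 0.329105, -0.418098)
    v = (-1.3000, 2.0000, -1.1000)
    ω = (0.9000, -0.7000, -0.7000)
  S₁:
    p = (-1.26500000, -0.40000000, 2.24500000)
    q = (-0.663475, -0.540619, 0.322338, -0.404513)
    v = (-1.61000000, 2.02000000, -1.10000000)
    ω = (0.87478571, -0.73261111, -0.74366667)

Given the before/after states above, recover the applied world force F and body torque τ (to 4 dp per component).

F = (-3.1000, 0.2000, 0.0000)
τ = (-0.1000, -0.1300, -0.1300)

Δv = v₁−v₀ = (-0.31000000, 0.02000000, 0.00000000)
F = m·Δv/dt = (-3.1000, 0.2000, 0.0000)
rate change Δω = (-0.02521429, -0.03261111, -0.04366667)
gyro term ω₀×Iω₀ = (-0.0294, -0.0126, -0.0252)
applied torque τ = (-0.1000, -0.1300, -0.1300)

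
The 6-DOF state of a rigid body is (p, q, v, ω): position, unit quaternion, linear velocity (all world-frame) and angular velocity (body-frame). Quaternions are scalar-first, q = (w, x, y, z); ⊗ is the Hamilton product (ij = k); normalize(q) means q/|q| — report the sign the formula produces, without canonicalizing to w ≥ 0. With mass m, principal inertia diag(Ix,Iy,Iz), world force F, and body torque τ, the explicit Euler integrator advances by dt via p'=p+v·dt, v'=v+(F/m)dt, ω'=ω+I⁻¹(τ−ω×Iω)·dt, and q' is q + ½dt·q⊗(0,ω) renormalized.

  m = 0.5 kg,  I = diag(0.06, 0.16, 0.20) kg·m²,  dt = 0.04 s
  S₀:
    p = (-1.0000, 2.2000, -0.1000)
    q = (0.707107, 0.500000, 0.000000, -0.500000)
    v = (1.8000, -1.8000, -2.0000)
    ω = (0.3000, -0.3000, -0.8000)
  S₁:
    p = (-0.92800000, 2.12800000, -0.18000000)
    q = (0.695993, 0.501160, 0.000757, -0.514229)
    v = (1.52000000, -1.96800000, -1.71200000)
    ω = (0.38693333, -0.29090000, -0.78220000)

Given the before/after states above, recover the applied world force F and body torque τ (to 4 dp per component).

Δv = v₁−v₀ = (-0.28000000, -0.16800000, 0.28800000)
F = m·Δv/dt = (-3.5000, -2.1000, 3.6000)
Δω = ω₁−ω₀ = (0.08693333, 0.00910000, 0.01780000)
ω₀×(Iω₀) = (0.0096, 0.0336, -0.0090)
applied torque τ = (0.1400, 0.0700, 0.0800)

F = (-3.5000, -2.1000, 3.6000)
τ = (0.1400, 0.0700, 0.0800)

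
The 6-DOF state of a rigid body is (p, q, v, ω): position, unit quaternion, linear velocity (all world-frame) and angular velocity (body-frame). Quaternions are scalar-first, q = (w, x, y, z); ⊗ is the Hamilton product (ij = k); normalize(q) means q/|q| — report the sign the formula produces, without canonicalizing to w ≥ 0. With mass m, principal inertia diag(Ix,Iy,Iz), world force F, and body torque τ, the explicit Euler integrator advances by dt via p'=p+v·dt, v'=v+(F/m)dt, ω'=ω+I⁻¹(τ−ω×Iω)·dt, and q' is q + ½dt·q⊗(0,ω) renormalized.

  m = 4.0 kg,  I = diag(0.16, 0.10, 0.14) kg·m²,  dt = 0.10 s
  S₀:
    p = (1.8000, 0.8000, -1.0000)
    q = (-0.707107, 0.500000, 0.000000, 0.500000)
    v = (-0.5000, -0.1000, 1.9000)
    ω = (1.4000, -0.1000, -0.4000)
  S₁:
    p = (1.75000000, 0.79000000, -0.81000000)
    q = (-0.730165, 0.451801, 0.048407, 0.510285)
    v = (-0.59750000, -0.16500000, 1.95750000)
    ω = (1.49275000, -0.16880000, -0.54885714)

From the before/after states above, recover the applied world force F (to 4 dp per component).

v₁ − v₀ = (-0.09750000, -0.06500000, 0.05750000)
F = m·Δv/dt = (-3.9000, -2.6000, 2.3000)

F = (-3.9000, -2.6000, 2.3000)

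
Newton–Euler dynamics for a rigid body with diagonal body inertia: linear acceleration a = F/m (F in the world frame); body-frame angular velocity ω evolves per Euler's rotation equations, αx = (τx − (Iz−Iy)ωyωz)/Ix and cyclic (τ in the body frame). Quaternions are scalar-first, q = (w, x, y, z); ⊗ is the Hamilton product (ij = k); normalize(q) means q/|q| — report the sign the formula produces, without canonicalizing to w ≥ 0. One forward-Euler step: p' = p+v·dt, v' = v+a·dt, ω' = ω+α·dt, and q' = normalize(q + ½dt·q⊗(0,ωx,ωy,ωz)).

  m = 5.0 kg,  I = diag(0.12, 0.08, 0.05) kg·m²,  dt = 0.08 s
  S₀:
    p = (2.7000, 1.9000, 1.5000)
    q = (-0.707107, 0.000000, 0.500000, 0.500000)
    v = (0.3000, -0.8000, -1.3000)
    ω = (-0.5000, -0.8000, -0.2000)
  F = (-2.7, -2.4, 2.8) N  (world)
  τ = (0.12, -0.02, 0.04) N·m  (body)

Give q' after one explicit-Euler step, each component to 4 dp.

Hamilton product q⊗(0,ω) = (0.5000000, 0.6535535, 0.3156856, 0.3914214)
q' = normalize(q + ½dt·q⊗(0,ω)) = (-0.6866, 0.0261, 0.5122, 0.5153)

q' = (-0.6866, 0.0261, 0.5122, 0.5153)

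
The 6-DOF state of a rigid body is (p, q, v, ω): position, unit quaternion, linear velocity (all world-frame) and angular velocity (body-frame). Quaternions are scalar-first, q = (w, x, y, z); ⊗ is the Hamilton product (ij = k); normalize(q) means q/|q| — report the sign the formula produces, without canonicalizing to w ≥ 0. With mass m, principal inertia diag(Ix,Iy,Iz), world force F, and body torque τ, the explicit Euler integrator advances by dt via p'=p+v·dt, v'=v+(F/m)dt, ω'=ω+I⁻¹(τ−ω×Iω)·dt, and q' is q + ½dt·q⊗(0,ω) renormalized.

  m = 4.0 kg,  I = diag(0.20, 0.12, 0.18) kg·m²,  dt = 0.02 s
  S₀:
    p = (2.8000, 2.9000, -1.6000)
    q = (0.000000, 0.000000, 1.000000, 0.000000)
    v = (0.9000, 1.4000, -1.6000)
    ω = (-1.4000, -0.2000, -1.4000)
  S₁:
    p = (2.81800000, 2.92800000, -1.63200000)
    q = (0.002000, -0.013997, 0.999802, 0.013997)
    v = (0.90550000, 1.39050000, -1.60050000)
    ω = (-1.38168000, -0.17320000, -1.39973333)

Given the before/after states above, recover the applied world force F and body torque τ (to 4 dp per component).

v₁ − v₀ = (0.00550000, -0.00950000, -0.00050000)
applied force F = (1.1000, -1.9000, -0.1000)
rate change Δω = (0.01832000, 0.02680000, 0.00026667)
precession coupling = (0.0168, 0.0392, -0.0224)
τ = I·(Δω/dt) + ω₀×(Iω₀) = (0.2000, 0.2000, -0.0200)

F = (1.1000, -1.9000, -0.1000)
τ = (0.2000, 0.2000, -0.0200)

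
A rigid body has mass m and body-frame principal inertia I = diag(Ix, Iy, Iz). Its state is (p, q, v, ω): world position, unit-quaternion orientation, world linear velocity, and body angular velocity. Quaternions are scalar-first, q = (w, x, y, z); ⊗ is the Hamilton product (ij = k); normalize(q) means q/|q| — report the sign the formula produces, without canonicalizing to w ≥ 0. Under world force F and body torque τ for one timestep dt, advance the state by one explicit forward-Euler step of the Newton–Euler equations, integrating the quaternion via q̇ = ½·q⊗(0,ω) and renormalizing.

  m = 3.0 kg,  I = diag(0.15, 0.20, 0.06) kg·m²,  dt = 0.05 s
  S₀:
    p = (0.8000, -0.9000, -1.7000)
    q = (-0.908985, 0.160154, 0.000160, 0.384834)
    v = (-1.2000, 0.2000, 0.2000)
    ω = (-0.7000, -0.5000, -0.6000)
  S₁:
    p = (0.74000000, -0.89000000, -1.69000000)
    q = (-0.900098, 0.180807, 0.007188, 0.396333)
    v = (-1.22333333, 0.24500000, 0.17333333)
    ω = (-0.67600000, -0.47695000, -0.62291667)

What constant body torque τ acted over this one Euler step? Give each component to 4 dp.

τ = (0.0300, 0.1300, -0.0100)

rate change Δω = (0.02400000, 0.02305000, -0.02291667)
gyro term ω₀×Iω₀ = (-0.0420, 0.0378, 0.0175)
I·α + gyro = (0.0300, 0.1300, -0.0100)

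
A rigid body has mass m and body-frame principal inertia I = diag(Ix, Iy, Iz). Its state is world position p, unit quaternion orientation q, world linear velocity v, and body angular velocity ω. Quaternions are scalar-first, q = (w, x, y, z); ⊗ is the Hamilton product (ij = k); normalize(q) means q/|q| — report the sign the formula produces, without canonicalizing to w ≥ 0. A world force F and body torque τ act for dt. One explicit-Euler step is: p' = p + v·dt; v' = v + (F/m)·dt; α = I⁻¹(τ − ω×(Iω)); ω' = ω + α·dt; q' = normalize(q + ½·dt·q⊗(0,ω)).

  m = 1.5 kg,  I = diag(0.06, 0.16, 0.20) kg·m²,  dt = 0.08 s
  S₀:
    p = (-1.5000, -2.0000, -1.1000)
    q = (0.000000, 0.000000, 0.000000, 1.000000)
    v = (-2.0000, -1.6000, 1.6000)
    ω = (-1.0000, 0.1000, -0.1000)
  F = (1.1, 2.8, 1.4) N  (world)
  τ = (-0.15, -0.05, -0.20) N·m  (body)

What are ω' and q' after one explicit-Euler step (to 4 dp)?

ω' = (-1.1995, 0.0820, -0.1760)
q' = (0.0040, -0.0040, -0.0400, 0.9992)

ω×(Iω) gyroscopic = (-0.0004, -0.0140, -0.0100)
angular accel α = (-2.4933, -0.2250, -0.9500)
ω' = ω + α·dt = (-1.1995, 0.0820, -0.1760)
q⊗(0,ω) = (0.1000000, -0.1000000, -1.0000000, 0.0000000)
q + ½dt·q⊗(0,ω), renormalized = (0.0040, -0.0040, -0.0400, 0.9992)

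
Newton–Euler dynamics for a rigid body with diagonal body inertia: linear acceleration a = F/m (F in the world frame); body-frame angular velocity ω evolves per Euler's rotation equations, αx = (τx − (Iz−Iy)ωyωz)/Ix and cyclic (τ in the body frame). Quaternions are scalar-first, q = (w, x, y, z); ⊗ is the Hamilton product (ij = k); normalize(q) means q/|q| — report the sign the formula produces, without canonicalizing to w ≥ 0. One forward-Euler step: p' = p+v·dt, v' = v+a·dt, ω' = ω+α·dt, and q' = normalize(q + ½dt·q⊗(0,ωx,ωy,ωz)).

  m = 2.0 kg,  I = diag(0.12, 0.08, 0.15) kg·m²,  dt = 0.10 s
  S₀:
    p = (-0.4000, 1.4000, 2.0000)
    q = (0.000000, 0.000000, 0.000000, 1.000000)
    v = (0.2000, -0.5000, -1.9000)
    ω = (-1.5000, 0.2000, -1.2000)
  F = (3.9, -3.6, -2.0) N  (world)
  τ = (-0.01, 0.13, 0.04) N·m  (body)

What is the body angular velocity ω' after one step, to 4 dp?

ω×(Iω) gyroscopic = (-0.0168, -0.0540, 0.0120)
(τ − ω×Iω)/I = (0.0567, 2.3000, 0.1867)
new body rate ω' = (-1.4943, 0.4300, -1.1813)

ω' = (-1.4943, 0.4300, -1.1813)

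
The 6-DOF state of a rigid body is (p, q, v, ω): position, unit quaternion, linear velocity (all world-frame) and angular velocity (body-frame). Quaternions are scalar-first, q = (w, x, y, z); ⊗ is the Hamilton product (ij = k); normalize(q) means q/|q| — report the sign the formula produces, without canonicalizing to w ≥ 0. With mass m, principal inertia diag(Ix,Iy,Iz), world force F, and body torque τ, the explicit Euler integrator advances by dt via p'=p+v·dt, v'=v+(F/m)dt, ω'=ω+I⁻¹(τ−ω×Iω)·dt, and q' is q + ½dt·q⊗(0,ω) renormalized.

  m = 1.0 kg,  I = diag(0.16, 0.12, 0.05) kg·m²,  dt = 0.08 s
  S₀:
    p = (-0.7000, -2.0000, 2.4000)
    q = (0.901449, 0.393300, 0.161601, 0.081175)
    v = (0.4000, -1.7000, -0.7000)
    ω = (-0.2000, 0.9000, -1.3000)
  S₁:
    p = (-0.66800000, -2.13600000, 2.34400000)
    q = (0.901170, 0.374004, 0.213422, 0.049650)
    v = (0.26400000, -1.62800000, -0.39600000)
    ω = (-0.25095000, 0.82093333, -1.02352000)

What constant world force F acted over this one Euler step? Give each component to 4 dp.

F = (-1.7000, 0.9000, 3.8000)

Δv = v₁−v₀ = (-0.13600000, 0.07200000, 0.30400000)
F = m·Δv/dt = (-1.7000, 0.9000, 3.8000)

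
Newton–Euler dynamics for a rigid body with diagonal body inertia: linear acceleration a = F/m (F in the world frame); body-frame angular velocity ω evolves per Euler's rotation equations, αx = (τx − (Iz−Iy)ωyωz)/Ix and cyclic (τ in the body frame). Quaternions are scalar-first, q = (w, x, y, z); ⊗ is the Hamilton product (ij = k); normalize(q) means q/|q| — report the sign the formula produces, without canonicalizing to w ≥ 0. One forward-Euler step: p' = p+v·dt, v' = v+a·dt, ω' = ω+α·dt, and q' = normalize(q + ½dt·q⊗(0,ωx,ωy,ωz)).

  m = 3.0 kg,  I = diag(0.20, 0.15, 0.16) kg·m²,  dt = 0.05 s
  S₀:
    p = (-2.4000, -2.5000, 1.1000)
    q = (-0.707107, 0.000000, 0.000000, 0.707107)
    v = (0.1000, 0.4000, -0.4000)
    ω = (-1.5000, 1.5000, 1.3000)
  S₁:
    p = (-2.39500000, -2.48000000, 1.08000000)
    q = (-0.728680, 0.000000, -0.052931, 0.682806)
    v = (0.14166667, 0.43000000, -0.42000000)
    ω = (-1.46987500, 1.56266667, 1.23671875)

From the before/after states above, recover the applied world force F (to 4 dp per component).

v₁ − v₀ = (0.04166667, 0.03000000, -0.02000000)
m·(v₁−v₀)/dt = (2.5000, 1.8000, -1.2000)

F = (2.5000, 1.8000, -1.2000)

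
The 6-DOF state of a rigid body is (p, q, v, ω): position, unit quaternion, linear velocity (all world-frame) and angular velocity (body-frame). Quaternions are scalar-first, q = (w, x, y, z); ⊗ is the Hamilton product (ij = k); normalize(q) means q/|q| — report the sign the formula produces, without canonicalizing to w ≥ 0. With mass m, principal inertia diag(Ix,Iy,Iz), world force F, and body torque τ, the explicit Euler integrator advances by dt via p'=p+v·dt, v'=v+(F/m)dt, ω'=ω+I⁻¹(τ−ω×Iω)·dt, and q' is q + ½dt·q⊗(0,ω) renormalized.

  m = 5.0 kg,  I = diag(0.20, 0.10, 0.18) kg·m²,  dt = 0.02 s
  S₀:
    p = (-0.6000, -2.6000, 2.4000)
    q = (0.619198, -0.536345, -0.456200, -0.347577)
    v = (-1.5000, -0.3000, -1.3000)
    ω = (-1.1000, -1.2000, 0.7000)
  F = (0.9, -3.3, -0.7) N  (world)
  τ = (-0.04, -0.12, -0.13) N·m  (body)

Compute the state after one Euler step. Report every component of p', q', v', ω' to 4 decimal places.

p' = (-0.6300, -2.6060, 2.3740)
q' = (0.6102, -0.5504, -0.4560, -0.3418)
v' = (-1.4964, -0.3132, -1.3028)
ω' = (-1.0973, -1.2209, 0.7002)

angular accel α = (0.1360, -1.0460, 0.0111)
ω + α·dt = (-1.0973, -1.2209, 0.7002)
Hamilton product q⊗(0,ω) = (-0.8941156, -1.4175502, 0.0147386, 0.5752326)
q + ½dt·q⊗(0,ω), renormalized = (0.6102, -0.5504, -0.4560, -0.3418)
linear accel F/m = (0.1800, -0.6600, -0.1400)
new position p' = (-0.6300, -2.6060, 2.3740)
v + (F/m)dt = (-1.4964, -0.3132, -1.3028)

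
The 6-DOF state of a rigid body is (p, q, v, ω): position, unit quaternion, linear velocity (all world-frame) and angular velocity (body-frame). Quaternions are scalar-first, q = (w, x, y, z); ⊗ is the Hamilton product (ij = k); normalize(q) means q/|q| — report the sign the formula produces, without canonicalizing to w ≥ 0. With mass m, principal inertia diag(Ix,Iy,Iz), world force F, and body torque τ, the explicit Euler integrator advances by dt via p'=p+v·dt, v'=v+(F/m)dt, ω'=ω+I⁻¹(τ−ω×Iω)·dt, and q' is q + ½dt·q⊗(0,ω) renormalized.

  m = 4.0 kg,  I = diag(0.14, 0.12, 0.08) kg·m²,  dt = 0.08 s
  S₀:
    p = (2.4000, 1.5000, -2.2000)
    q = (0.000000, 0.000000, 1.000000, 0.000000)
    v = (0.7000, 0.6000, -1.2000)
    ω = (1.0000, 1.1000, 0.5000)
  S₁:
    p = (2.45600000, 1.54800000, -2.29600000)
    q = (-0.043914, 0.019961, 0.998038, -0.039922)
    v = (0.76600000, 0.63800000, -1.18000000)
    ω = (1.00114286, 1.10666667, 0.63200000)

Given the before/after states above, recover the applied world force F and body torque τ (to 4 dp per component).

F = (3.3000, 1.9000, 1.0000)
τ = (-0.0200, 0.0400, 0.1100)

v₁ − v₀ = (0.06600000, 0.03800000, 0.02000000)
F = m·Δv/dt = (3.3000, 1.9000, 1.0000)
rate change Δω = (0.00114286, 0.00666667, 0.13200000)
I·α + gyro = (-0.0200, 0.0400, 0.1100)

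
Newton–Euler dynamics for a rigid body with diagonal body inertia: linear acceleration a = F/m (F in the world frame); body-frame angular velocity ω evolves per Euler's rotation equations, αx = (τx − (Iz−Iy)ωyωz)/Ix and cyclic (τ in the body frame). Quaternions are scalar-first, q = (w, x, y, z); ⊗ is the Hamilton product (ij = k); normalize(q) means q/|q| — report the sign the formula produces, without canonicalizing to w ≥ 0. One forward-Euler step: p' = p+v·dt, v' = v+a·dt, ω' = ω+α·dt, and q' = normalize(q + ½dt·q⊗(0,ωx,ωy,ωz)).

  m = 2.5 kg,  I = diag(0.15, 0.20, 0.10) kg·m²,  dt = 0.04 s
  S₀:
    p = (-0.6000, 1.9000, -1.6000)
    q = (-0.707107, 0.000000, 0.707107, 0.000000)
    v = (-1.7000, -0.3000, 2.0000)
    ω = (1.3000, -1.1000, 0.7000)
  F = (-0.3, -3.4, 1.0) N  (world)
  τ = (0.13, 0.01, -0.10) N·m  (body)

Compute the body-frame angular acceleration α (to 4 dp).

gyro term ω×Iω = (0.0770, 0.0455, -0.0715)
(τ − ω×Iω)/I = (0.3533, -0.1775, -0.2850)

α = (0.3533, -0.1775, -0.2850)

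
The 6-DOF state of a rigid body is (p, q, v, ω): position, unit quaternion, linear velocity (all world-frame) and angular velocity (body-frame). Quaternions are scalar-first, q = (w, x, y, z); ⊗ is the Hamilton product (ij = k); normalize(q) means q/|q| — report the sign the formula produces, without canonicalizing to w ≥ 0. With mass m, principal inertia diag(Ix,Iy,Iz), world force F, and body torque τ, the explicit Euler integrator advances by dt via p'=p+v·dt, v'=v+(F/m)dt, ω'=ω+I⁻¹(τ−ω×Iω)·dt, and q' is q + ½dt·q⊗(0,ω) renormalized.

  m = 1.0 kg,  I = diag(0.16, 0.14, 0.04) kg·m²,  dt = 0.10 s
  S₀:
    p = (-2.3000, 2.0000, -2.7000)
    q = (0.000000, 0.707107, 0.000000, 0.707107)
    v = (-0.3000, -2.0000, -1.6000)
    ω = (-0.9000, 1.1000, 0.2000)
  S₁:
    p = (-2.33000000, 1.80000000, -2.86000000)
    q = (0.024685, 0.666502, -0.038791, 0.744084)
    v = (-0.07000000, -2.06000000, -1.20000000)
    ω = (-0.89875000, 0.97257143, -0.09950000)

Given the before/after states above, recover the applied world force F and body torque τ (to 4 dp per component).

F = (2.3000, -0.6000, 4.0000)
τ = (-0.0200, -0.2000, -0.1000)

rate change Δω = (0.00125000, -0.12742857, -0.29950000)
gyro term ω₀×Iω₀ = (-0.0220, -0.0216, 0.0198)
I·α + gyro = (-0.0200, -0.2000, -0.1000)
Δv = v₁−v₀ = (0.23000000, -0.06000000, 0.40000000)
m·(v₁−v₀)/dt = (2.3000, -0.6000, 4.0000)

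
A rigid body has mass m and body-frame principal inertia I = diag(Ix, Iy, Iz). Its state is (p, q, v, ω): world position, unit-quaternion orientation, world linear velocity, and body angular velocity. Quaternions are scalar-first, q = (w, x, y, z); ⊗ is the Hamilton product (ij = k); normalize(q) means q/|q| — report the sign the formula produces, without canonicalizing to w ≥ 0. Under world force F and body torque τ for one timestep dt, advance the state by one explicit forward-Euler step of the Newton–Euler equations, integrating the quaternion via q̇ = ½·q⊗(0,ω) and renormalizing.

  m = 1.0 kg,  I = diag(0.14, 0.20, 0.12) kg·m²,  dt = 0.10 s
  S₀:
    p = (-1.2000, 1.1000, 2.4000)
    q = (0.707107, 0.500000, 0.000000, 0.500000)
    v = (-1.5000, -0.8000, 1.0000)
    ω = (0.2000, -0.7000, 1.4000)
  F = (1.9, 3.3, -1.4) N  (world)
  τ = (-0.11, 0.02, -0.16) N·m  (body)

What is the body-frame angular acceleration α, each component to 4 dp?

precession coupling ω×(Iω) = (0.0784, 0.0056, -0.0084)
(τ − ω×Iω)/I = (-1.3457, 0.0720, -1.2633)

α = (-1.3457, 0.0720, -1.2633)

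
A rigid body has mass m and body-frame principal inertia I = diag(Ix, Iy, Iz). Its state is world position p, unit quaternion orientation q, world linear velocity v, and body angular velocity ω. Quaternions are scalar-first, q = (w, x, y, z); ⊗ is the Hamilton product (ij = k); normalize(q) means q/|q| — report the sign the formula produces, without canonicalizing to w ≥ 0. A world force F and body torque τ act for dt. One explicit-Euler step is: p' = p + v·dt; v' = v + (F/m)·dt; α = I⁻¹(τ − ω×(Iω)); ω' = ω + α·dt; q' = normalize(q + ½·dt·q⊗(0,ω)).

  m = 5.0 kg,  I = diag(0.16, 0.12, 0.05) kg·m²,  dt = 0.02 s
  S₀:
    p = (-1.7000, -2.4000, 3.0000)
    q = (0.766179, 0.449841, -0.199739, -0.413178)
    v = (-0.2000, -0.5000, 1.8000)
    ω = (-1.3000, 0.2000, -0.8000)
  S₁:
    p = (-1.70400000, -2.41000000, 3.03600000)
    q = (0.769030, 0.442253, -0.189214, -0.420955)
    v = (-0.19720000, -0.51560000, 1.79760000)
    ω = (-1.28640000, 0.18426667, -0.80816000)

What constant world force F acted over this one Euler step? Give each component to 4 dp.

velocity change Δv = (0.00280000, -0.01560000, -0.00240000)
F = m·Δv/dt = (0.7000, -3.9000, -0.6000)

F = (0.7000, -3.9000, -0.6000)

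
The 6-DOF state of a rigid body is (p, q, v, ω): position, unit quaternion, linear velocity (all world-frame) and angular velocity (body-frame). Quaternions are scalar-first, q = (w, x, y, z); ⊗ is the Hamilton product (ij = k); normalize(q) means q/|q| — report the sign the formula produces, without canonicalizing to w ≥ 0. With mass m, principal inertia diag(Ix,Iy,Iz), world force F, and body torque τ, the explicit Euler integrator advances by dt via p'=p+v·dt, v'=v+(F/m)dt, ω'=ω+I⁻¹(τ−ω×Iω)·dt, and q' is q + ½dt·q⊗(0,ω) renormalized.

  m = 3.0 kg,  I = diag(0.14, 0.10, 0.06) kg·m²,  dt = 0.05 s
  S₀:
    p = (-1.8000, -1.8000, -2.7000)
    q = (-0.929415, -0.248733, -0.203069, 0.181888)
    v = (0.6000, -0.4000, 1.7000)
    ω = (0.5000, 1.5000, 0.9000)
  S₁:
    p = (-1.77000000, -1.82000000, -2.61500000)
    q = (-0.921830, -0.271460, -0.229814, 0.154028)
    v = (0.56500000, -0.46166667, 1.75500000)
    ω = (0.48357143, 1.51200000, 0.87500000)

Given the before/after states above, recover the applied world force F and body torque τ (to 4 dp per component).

ω₁ − ω₀ = (-0.01642857, 0.01200000, -0.02500000)
ω₀×(Iω₀) = (-0.0540, 0.0360, -0.0300)
I·α + gyro = (-0.1000, 0.0600, -0.0600)
velocity change Δv = (-0.03500000, -0.06166667, 0.05500000)
applied force F = (-2.1000, -3.7000, 3.3000)

F = (-2.1000, -3.7000, 3.3000)
τ = (-0.1000, 0.0600, -0.0600)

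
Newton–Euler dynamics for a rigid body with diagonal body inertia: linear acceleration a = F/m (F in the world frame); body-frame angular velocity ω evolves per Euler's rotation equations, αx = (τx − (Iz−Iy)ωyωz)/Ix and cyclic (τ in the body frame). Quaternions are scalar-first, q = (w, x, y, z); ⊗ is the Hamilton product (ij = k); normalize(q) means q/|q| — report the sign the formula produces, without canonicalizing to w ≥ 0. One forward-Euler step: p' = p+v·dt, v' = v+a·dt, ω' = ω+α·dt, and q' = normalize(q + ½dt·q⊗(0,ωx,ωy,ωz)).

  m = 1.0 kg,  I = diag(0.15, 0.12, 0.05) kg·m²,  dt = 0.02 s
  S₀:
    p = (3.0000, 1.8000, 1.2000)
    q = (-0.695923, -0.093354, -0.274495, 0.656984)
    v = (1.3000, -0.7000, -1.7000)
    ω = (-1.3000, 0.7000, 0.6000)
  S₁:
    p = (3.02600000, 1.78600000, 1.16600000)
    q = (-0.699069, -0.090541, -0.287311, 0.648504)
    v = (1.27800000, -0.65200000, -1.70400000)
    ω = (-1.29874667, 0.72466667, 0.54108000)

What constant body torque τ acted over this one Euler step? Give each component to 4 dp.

rate change Δω = (0.00125333, 0.02466667, -0.05892000)
gyro term ω₀×Iω₀ = (-0.0294, -0.0780, 0.0273)
applied torque τ = (-0.0200, 0.0700, -0.1200)

τ = (-0.0200, 0.0700, -0.1200)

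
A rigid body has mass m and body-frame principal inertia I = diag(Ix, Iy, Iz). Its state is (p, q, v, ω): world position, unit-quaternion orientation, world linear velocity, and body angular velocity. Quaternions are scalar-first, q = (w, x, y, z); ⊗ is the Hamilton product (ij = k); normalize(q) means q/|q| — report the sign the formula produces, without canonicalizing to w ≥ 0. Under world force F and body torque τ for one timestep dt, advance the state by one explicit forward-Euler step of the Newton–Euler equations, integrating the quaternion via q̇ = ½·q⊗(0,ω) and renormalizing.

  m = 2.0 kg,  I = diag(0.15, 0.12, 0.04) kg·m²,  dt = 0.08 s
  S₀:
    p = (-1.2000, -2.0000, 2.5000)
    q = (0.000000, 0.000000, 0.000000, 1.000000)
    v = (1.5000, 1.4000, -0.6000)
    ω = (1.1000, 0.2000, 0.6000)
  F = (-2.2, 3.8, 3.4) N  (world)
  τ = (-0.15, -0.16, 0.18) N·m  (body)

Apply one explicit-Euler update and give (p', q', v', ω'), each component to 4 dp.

precession coupling ω×(Iω) = (-0.0096, 0.0726, -0.0066)
α = I⁻¹(τ − ω×Iω) = (-0.9360, -1.9383, 4.6650)
ω' = ω + α·dt = (1.0251, 0.0449, 0.9732)
q⊗(0,ω) = (-0.6000000, -0.2000000, 1.1000000, 0.0000000)
q' = normalize(q + ½dt·q⊗(0,ω)) = (-0.0240, -0.0080, 0.0439, 0.9987)
a = (-1.1000, 1.9000, 1.7000)
new position p' = (-1.0800, -1.8880, 2.4520)
v + (F/m)dt = (1.4120, 1.5520, -0.4640)

p' = (-1.0800, -1.8880, 2.4520)
q' = (-0.0240, -0.0080, 0.0439, 0.9987)
v' = (1.4120, 1.5520, -0.4640)
ω' = (1.0251, 0.0449, 0.9732)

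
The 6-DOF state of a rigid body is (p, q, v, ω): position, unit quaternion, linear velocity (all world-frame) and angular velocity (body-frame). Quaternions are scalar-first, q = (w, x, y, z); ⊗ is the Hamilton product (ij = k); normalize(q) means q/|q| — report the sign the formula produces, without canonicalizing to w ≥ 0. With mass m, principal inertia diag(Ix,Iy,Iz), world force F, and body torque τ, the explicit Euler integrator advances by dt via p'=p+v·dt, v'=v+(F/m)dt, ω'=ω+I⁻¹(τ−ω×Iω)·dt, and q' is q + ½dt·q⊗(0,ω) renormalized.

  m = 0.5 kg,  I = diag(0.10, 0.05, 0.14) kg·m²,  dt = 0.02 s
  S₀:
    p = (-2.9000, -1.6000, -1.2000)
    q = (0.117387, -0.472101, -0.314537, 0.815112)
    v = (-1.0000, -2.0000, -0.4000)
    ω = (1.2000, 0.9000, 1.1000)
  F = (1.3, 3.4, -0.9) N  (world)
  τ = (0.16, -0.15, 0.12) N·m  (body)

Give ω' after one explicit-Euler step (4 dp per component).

precession coupling ω×(Iω) = (0.0891, -0.0528, -0.0540)
(τ − ω×Iω)/I = (0.7090, -1.9440, 1.2429)
new body rate ω' = (1.2142, 0.8611, 1.1249)

ω' = (1.2142, 0.8611, 1.1249)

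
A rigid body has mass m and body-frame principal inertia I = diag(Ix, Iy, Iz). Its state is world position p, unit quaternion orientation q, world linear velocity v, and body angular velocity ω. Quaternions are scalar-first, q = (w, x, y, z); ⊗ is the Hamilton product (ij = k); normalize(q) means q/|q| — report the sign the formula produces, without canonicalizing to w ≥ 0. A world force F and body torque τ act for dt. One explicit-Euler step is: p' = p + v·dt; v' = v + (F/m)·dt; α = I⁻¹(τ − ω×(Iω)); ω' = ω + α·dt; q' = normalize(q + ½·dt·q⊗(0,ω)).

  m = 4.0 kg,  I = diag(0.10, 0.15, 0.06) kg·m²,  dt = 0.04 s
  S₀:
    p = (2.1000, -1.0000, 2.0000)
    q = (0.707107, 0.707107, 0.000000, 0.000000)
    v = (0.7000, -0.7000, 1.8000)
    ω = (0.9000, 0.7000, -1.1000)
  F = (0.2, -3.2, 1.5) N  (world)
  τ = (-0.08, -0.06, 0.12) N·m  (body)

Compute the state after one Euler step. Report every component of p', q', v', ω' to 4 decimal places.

p' = (2.1280, -1.0280, 2.0720)
q' = (0.6940, 0.7195, 0.0254, -0.0057)
v' = (0.7020, -0.7320, 1.8150)
ω' = (0.8403, 0.6946, -1.0410)

precession coupling ω×(Iω) = (0.0693, -0.0396, 0.0315)
(τ − ω×Iω)/I = (-1.4930, -0.1360, 1.4750)
new body rate ω' = (0.8403, 0.6946, -1.0410)
2q̇ = q⊗(0,ω) = (-0.6363963, 0.6363963, 1.2727926, -0.2828428)
q' = normalize(q + ½dt·q⊗(0,ω)) = (0.6940, 0.7195, 0.0254, -0.0057)
new position p' = (2.1280, -1.0280, 2.0720)
v' = v + a·dt = (0.7020, -0.7320, 1.8150)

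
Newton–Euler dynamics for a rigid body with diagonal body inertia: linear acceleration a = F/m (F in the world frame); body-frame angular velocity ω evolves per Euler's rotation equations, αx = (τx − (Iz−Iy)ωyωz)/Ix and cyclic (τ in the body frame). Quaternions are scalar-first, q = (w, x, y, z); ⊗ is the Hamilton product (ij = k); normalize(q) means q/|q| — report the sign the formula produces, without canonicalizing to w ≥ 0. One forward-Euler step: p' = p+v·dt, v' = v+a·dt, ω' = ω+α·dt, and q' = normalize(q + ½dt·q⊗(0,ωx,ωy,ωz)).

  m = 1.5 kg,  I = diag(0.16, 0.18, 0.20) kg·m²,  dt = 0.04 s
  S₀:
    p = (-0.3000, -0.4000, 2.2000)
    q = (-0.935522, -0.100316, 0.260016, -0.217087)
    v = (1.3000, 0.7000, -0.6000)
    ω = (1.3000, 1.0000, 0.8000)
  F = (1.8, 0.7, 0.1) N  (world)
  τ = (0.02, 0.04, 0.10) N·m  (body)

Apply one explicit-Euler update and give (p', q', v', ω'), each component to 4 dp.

p' = p + v·dt = (-0.2480, -0.3720, 2.1760)
new velocity v' = (1.3480, 0.7187, -0.5973)
α = I⁻¹(τ − ω×Iω) = (0.0250, 0.4533, 0.3700)
ω + α·dt = (1.3010, 1.0181, 0.8148)
q⊗(0,ω) = (0.0440644, -0.7910788, -1.1374823, -1.1867544)
q' = normalize(q + ½dt·q⊗(0,ω)) = (-0.9340, -0.1161, 0.2371, -0.2407)

p' = (-0.2480, -0.3720, 2.1760)
q' = (-0.9340, -0.1161, 0.2371, -0.2407)
v' = (1.3480, 0.7187, -0.5973)
ω' = (1.3010, 1.0181, 0.8148)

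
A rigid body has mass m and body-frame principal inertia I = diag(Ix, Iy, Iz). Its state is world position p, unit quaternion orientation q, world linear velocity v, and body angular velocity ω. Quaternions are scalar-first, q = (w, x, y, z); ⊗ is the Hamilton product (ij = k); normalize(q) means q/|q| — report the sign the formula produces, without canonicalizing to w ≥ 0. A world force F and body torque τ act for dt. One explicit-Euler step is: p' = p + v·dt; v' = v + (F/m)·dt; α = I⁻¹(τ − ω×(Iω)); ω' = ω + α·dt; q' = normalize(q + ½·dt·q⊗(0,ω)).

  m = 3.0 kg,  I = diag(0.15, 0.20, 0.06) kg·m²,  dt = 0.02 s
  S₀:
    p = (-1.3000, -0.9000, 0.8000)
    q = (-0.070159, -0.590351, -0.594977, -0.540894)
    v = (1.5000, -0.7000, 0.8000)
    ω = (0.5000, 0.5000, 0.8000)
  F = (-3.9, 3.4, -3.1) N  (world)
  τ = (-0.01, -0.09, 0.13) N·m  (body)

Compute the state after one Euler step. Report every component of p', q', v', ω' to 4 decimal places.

p' = (-1.2700, -0.9140, 0.8160)
q' = (-0.0599, -0.5927, -0.5933, -0.5414)
v' = (1.4740, -0.6773, 0.7793)
ω' = (0.5061, 0.4874, 0.8392)

new position p' = (-1.2700, -0.9140, 0.8160)
v' = v + a·dt = (1.4740, -0.6773, 0.7793)
(τ − ω×Iω)/I = (0.3067, -0.6300, 1.9583)
ω' = ω + α·dt = (0.5061, 0.4874, 0.8392)
Hamilton product q⊗(0,ω) = (1.0253792, -0.2406141, 0.1667543, -0.0538142)
q' = normalize(q + ½dt·q⊗(0,ω)) = (-0.0599, -0.5927, -0.5933, -0.5414)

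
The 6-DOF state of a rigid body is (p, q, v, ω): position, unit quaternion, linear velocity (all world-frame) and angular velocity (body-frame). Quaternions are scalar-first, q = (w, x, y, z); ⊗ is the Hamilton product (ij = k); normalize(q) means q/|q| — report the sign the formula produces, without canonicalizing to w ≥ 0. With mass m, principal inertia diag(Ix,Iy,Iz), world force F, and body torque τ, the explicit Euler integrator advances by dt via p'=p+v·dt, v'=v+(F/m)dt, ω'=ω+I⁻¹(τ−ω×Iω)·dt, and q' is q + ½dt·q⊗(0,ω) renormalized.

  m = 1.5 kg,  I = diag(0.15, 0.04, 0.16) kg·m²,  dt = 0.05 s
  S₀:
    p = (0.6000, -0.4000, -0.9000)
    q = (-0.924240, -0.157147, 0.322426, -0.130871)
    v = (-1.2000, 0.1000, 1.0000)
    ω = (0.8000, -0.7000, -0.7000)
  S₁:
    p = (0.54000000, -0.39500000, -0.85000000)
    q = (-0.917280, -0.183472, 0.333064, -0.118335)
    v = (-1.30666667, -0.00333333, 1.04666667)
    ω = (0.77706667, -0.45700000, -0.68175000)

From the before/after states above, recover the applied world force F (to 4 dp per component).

velocity change Δv = (-0.10666667, -0.10333333, 0.04666667)
applied force F = (-3.2000, -3.1000, 1.4000)

F = (-3.2000, -3.1000, 1.4000)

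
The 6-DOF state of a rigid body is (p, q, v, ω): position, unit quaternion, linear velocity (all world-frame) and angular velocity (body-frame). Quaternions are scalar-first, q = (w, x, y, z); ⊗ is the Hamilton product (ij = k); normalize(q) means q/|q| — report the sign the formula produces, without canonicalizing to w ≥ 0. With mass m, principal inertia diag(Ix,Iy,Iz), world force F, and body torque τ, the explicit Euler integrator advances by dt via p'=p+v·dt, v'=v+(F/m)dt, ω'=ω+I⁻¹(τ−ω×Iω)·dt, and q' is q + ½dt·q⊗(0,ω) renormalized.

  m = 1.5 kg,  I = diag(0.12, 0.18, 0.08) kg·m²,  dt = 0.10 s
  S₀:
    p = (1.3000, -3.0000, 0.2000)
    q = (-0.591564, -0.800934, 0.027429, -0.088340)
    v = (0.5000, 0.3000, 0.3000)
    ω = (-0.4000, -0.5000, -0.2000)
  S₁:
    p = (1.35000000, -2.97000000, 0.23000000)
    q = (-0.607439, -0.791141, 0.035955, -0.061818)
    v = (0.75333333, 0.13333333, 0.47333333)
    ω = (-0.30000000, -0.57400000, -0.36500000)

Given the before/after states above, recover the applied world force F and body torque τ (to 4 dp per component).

F = (3.8000, -2.5000, 2.6000)
τ = (0.1100, -0.1300, -0.1200)

v₁ − v₀ = (0.25333333, -0.16666667, 0.17333333)
m·(v₁−v₀)/dt = (3.8000, -2.5000, 2.6000)
ω₁ − ω₀ = (0.10000000, -0.07400000, -0.16500000)
ω₀×(Iω₀) = (-0.0100, 0.0032, 0.0120)
I·α + gyro = (0.1100, -0.1300, -0.1200)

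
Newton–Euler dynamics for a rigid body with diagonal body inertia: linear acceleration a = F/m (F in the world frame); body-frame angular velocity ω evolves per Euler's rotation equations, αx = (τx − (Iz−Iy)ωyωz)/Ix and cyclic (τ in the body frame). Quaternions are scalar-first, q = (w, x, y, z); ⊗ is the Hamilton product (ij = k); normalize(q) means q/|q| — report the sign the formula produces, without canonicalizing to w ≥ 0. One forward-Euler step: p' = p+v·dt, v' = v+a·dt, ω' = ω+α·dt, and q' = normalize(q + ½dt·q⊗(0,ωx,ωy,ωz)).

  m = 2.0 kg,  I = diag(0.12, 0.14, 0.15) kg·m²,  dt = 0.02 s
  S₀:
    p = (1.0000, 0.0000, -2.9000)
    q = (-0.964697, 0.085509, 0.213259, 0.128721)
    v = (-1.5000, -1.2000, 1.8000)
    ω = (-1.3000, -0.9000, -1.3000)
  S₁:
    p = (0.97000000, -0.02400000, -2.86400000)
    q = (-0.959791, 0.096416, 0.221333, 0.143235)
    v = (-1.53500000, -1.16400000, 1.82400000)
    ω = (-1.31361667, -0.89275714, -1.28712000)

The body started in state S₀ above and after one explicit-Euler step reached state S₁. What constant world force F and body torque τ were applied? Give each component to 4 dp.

F = (-3.5000, 3.6000, 2.4000)
τ = (-0.0700, 0.0000, 0.1200)

Δω = ω₁−ω₀ = (-0.01361667, 0.00724286, 0.01288000)
ω₀×(Iω₀) = (0.0117, -0.0507, 0.0234)
applied torque τ = (-0.0700, 0.0000, 0.1200)
Δv = v₁−v₀ = (-0.03500000, 0.03600000, 0.02400000)
F = m·Δv/dt = (-3.5000, 3.6000, 2.4000)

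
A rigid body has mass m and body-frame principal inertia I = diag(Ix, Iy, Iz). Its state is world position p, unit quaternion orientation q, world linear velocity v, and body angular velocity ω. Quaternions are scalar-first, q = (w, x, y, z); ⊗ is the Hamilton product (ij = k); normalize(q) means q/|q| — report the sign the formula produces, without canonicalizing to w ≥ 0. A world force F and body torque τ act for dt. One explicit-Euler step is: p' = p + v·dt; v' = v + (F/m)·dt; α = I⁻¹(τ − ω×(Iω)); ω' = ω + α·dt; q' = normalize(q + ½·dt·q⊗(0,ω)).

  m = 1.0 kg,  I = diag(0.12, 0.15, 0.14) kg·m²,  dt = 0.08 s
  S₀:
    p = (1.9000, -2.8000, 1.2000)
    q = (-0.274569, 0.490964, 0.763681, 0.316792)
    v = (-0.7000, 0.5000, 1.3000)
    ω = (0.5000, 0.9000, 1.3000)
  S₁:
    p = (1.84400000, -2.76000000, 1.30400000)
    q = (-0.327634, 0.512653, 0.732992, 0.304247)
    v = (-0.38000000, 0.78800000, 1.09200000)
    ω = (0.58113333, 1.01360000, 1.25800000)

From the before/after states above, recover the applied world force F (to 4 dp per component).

Δv = v₁−v₀ = (0.32000000, 0.28800000, -0.20800000)
F = m·Δv/dt = (4.0000, 3.6000, -2.6000)

F = (4.0000, 3.6000, -2.6000)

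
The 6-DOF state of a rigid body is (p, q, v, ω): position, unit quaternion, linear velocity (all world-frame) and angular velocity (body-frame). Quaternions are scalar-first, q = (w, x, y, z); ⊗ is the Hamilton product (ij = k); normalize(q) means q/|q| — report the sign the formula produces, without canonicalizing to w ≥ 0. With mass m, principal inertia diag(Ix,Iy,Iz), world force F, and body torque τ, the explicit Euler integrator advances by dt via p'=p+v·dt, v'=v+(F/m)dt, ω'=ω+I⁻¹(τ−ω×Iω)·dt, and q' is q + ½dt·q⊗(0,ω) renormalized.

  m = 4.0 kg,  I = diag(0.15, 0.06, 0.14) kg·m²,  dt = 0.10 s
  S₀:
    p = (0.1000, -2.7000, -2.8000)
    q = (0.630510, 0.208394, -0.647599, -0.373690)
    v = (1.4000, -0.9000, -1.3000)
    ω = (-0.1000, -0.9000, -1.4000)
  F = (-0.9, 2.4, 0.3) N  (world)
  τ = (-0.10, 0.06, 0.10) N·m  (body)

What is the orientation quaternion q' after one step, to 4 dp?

q' = (0.5743, 0.2329, -0.6572, -0.4290)

2q̇ = q⊗(0,ω) = (-1.0851657, 0.5072666, -0.2383384, -1.1350285)
q' = normalize(q + ½dt·q⊗(0,ω)) = (0.5743, 0.2329, -0.6572, -0.4290)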